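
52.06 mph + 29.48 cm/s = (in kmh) 1 mph = 0.44704 m/s, so 52.06 mph = 52.06 * 0.44704 = 23.272902 m/s. 1 cm/s = 0.01 m/s, so 29.48 cm/s = 29.48 * 0.01 = 0.2948 m/s. Sum: 23.272902 + 0.2948 = 23.567702 m/s. 1 kmh = 0.27777778 m/s, so 23.567702 m/s = 23.567702 / 0.27777778 = 84.843729 kmh ≈ 84.84 kmh (4 s.f.). Final answer: 84.84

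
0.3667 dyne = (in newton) 1 dyne = 1e-05 N, so 0.3667 dyne = 0.3667 * 1e-05 = 3.667e-06 N. 3.667e-06 N = 3.667e-06 newton. Final answer: 3.667e-06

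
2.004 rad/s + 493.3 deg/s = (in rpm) 101.4. Check: 2.004 rad/s is already in rad/s. 1 deg/s = 0.017453293 rad/s, so 493.3 deg/s = 493.3 * 0.017453293 = 8.6097092 rad/s. Sum: 2.004 + 8.6097092 = 10.613709 rad/s. 1 rpm = 0.10471976 rad/s, so 10.613709 rad/s = 10.613709 / 0.10471976 = 101.35346 rpm ≈ 101.4 rpm (4 s.f.).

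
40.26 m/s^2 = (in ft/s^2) 1 ft/s^2 = 0.3048 m/s^2, so 40.26 m/s^2 = 40.26 / 0.3048 = 132.08661 ft/s^2 ≈ 132.1 ft/s^2 (4 s.f.). Final answer: 132.1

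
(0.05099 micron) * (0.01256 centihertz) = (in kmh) 1 micron = 1e-06 m, so 0.05099 micron = 0.05099 * 1e-06 = 5.099e-08 m. 1 centihertz = 0.01 Hz, so 0.01256 centihertz = 0.01256 * 0.01 = 0.0001256 Hz. Combine: 5.099e-08 m * 0.0001256 Hz = 6.404344e-12 m/s. 1 kmh = 0.27777778 m/s, so 6.404344e-12 m/s = 6.404344e-12 / 0.27777778 = 2.3055638e-11 kmh ≈ 2.306e-11 kmh (4 s.f.). Final answer: 2.306e-11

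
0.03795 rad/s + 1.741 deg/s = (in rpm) 0.03795 rad/s is already in rad/s. 1 deg/s = 0.017453293 rad/s, so 1.741 deg/s = 1.741 * 0.017453293 = 0.030386182 rad/s. Sum: 0.03795 + 0.030386182 = 0.068336182 rad/s. 1 rpm = 0.10471976 rad/s, so 0.068336182 rad/s = 0.068336182 / 0.10471976 = 0.65256247 rpm ≈ 0.6526 rpm (4 s.f.). Final answer: 0.6526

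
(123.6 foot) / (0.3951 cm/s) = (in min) 1 foot = 0.3048 m, so 123.6 foot = 123.6 * 0.3048 = 37.67328 m. 1 cm/s = 0.01 m/s, so 0.3951 cm/s = 0.3951 * 0.01 = 0.003951 m/s. Combine: 37.67328 m / 0.003951 m/s = 9535.1253 s. 1 min = 60 s, so 9535.1253 s = 9535.1253 / 60 = 158.91875 min ≈ 158.9 min (4 s.f.). Final answer: 158.9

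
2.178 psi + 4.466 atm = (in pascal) 1 psi = 6894.7573 Pa, so 2.178 psi = 2.178 * 6894.7573 = 15016.781 Pa. 1 atm = 101325 Pa, so 4.466 atm = 4.466 * 101325 = 452517.45 Pa. Sum: 15016.781 + 452517.45 = 467534.23 Pa. 467534.23 Pa = 467534.23 pascal ≈ 4.675e+05 pascal (4 s.f.). Final answer: 4.675e+05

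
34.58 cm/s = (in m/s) 0.3458. Check: 1 cm/s = 0.01 m/s, so 34.58 cm/s = 34.58 * 0.01 = 0.3458 m/s. Result: 0.3458 m/s.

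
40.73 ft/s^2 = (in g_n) 1 ft/s^2 = 0.3048 m/s^2, so 40.73 ft/s^2 = 40.73 * 0.3048 = 12.414504 m/s^2. 1 g_n = 9.80665 m/s^2, so 12.414504 m/s^2 = 12.414504 / 9.80665 = 1.2659271 g_n ≈ 1.266 g_n (4 s.f.). Final answer: 1.266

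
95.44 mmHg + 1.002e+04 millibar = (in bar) 10.15. Check: 1 mmHg = 133.32237 Pa, so 95.44 mmHg = 95.44 * 133.32237 = 12724.287 Pa. 1 millibar = 100 Pa, so 1.002e+04 millibar = 1.002e+04 * 100 = 1002000 Pa. Sum: 12724.287 + 1002000 = 1014724.3 Pa. 1 bar = 100000 Pa, so 1014724.3 Pa = 1014724.3 / 100000 = 10.147243 bar ≈ 10.15 bar (4 s.f.).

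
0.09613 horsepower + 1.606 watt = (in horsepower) 1 horsepower = 745.69987 W, so 0.09613 horsepower = 0.09613 * 745.69987 = 71.684129 W. 1.606 watt = 1.606 W. Sum: 71.684129 + 1.606 = 73.290129 W. 1 horsepower = 745.69987 W, so 73.290129 W = 73.290129 / 745.69987 = 0.098283681 horsepower ≈ 0.09828 horsepower (4 s.f.). Final answer: 0.09828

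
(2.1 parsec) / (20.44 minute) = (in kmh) 1 parsec = 3.0856776e+16 m, so 2.1 parsec = 2.1 * 3.0856776e+16 = 6.4799229e+16 m. 1 minute = 60 s, so 20.44 minute = 20.44 * 60 = 1226.4 s. Combine: 6.4799229e+16 m / 1226.4 s = 5.2836945e+13 m/s. 1 kmh = 0.27777778 m/s, so 5.2836945e+13 m/s = 5.2836945e+13 / 0.27777778 = 1.90213e+14 kmh ≈ 1.902e+14 kmh (4 s.f.). Final answer: 1.902e+14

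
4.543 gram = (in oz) 1 gram = 0.001 kg, so 4.543 gram = 4.543 * 0.001 = 0.004543 kg. 1 oz = 0.028349523 kg, so 0.004543 kg = 0.004543 / 0.028349523 = 0.16024961 oz ≈ 0.1602 oz (4 s.f.). Final answer: 0.1602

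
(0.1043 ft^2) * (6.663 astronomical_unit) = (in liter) 9.658e+12. Check: 1 ft^2 = 0.09290304 m^2, so 0.1043 ft^2 = 0.1043 * 0.09290304 = 0.0096897871 m^2. 1 astronomical_unit = 1.4959787e+11 m, so 6.663 astronomical_unit = 6.663 * 1.4959787e+11 = 9.9677061e+11 m. Combine: 0.0096897871 m^2 * 9.9677061e+11 m = 9.658495e+09 m^3. 1 liter = 0.001 m^3, so 9.658495e+09 m^3 = 9.658495e+09 / 0.001 = 9.658495e+12 liter ≈ 9.658e+12 liter (4 s.f.).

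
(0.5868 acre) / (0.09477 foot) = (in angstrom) 1 acre = 4046.8564 m^2, so 0.5868 acre = 0.5868 * 4046.8564 = 2374.6953 m^2. 1 foot = 0.3048 m, so 0.09477 foot = 0.09477 * 0.3048 = 0.028885896 m. Combine: 2374.6953 m^2 / 0.028885896 m = 82209.51 m. 1 angstrom = 1e-10 m, so 82209.51 m = 82209.51 / 1e-10 = 8.220951e+14 angstrom ≈ 8.221e+14 angstrom (4 s.f.). Final answer: 8.221e+14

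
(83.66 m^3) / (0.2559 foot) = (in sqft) 83.66 m^3 is already in m^3. 1 foot = 0.3048 m, so 0.2559 foot = 0.2559 * 0.3048 = 0.07799832 m. Combine: 83.66 m^3 / 0.07799832 m = 1072.5872 m^2. 1 sqft = 0.09290304 m^2, so 1072.5872 m^2 = 1072.5872 / 0.09290304 = 11545.233 sqft ≈ 1.155e+04 sqft (4 s.f.). Final answer: 1.155e+04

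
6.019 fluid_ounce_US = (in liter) 1 fluid_ounce_US = 2.957353e-05 m^3, so 6.019 fluid_ounce_US = 6.019 * 2.957353e-05 = 0.00017800307 m^3. 1 liter = 0.001 m^3, so 0.00017800307 m^3 = 0.00017800307 / 0.001 = 0.17800307 liter ≈ 0.178 liter (4 s.f.). Final answer: 0.178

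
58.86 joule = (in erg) 58.86 joule = 58.86 J. 1 erg = 1e-07 J, so 58.86 J = 58.86 / 1e-07 = 5.886e+08 erg. Final answer: 5.886e+08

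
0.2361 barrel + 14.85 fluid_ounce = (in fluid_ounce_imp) 1 barrel = 0.15898729 m^3, so 0.2361 barrel = 0.2361 * 0.15898729 = 0.0375369 m^3. 1 fluid_ounce = 2.957353e-05 m^3, so 14.85 fluid_ounce = 14.85 * 2.957353e-05 = 0.00043916691 m^3. Sum: 0.0375369 + 0.00043916691 = 0.037976067 m^3. 1 fluid_ounce_imp = 2.8413063e-05 m^3, so 0.037976067 m^3 = 0.037976067 / 2.8413063e-05 = 1336.5707 fluid_ounce_imp ≈ 1337 fluid_ounce_imp (4 s.f.). Final answer: 1337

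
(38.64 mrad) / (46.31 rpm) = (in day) 1 mrad = 0.001 rad, so 38.64 mrad = 38.64 * 0.001 = 0.03864 rad. 1 rpm = 0.10471976 rad/s, so 46.31 rpm = 46.31 * 0.10471976 = 4.8495719 rad/s. Combine: 0.03864 rad / 4.8495719 rad/s = 0.0079677137 s. 1 day = 86400 s, so 0.0079677137 s = 0.0079677137 / 86400 = 9.2218908e-08 day ≈ 9.222e-08 day (4 s.f.). Final answer: 9.222e-08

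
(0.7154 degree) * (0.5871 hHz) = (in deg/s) 42. Check: 1 degree = 0.017453293 rad, so 0.7154 degree = 0.7154 * 0.017453293 = 0.012486085 rad. 1 hHz = 100 Hz, so 0.5871 hHz = 0.5871 * 100 = 58.71 Hz. Combine: 0.012486085 rad * 58.71 Hz = 0.73305808 rad/s. 1 deg/s = 0.017453293 rad/s, so 0.73305808 rad/s = 0.73305808 / 0.017453293 = 42.001134 deg/s ≈ 42 deg/s (4 s.f.).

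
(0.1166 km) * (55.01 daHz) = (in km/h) 1 km = 1000 m, so 0.1166 km = 0.1166 * 1000 = 116.6 m. 1 daHz = 10 Hz, so 55.01 daHz = 55.01 * 10 = 550.1 Hz. Combine: 116.6 m * 550.1 Hz = 64141.66 m/s. 1 km/h = 0.27777778 m/s, so 64141.66 m/s = 64141.66 / 0.27777778 = 230909.98 km/h ≈ 2.309e+05 km/h (4 s.f.). Final answer: 2.309e+05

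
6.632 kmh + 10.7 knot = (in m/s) 7.347. Check: 1 kmh = 0.27777778 m/s, so 6.632 kmh = 6.632 * 0.27777778 = 1.8422222 m/s. 1 knot = 0.51444444 m/s, so 10.7 knot = 10.7 * 0.51444444 = 5.5045556 m/s. Sum: 1.8422222 + 5.5045556 = 7.3467778 m/s. Result: 7.3467778 m/s ≈ 7.347 m/s (4 s.f.).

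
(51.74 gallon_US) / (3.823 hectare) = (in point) 1 gallon_US = 0.0037854118 m^3, so 51.74 gallon_US = 51.74 * 0.0037854118 = 0.19585721 m^3. 1 hectare = 10000 m^2, so 3.823 hectare = 3.823 * 10000 = 38230 m^2. Combine: 0.19585721 m^3 / 38230 m^2 = 5.1231286e-06 m. 1 point = 0.00035277778 m, so 5.1231286e-06 m = 5.1231286e-06 / 0.00035277778 = 0.014522254 point ≈ 0.01452 point (4 s.f.). Final answer: 0.01452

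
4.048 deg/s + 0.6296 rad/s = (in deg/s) 40.12. Check: 1 deg/s = 0.017453293 rad/s, so 4.048 deg/s = 4.048 * 0.017453293 = 0.070650928 rad/s. 0.6296 rad/s is already in rad/s. Sum: 0.070650928 + 0.6296 = 0.70025093 rad/s. 1 deg/s = 0.017453293 rad/s, so 0.70025093 rad/s = 0.70025093 / 0.017453293 = 40.121423 deg/s ≈ 40.12 deg/s (4 s.f.).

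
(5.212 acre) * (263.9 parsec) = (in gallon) 4.537e+25. Check: 1 acre = 4046.8564 m^2, so 5.212 acre = 5.212 * 4046.8564 = 21092.216 m^2. 1 parsec = 3.0856776e+16 m, so 263.9 parsec = 263.9 * 3.0856776e+16 = 8.1431031e+18 m. Combine: 21092.216 m^2 * 8.1431031e+18 m = 1.7175609e+23 m^3. 1 gallon = 0.0037854118 m^3, so 1.7175609e+23 m^3 = 1.7175609e+23 / 0.0037854118 = 4.5373158e+25 gallon ≈ 4.537e+25 gallon (4 s.f.).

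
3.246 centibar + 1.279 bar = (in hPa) 1311. Check: 1 centibar = 1000 Pa, so 3.246 centibar = 3.246 * 1000 = 3246 Pa. 1 bar = 100000 Pa, so 1.279 bar = 1.279 * 100000 = 127900 Pa. Sum: 3246 + 127900 = 131146 Pa. 1 hPa = 100 Pa, so 131146 Pa = 131146 / 100 = 1311.46 hPa ≈ 1311 hPa (4 s.f.).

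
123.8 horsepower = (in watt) 1 horsepower = 745.69987 W, so 123.8 horsepower = 123.8 * 745.69987 = 92317.644 W. 92317.644 W = 92317.644 watt ≈ 9.232e+04 watt (4 s.f.). Final answer: 9.232e+04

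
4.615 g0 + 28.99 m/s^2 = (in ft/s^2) 243.6. Check: 1 g0 = 9.80665 m/s^2, so 4.615 g0 = 4.615 * 9.80665 = 45.25769 m/s^2. 28.99 m/s^2 is already in m/s^2. Sum: 45.25769 + 28.99 = 74.24769 m/s^2. 1 ft/s^2 = 0.3048 m/s^2, so 74.24769 m/s^2 = 74.24769 / 0.3048 = 243.59478 ft/s^2 ≈ 243.6 ft/s^2 (4 s.f.).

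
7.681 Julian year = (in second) 1 Julian year = 31557600 s, so 7.681 Julian year = 7.681 * 31557600 = 2.4239393e+08 s. 2.4239393e+08 s = 2.4239393e+08 second ≈ 2.424e+08 second (4 s.f.). Final answer: 2.424e+08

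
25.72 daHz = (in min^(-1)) 1 daHz = 10 Hz, so 25.72 daHz = 25.72 * 10 = 257.2 Hz. 1 min^(-1) = 0.016666667 Hz, so 257.2 Hz = 257.2 / 0.016666667 = 15432 min^(-1) ≈ 1.543e+04 min^(-1) (4 s.f.). Final answer: 1.543e+04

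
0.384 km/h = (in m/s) 1 km/h = 0.27777778 m/s, so 0.384 km/h = 0.384 * 0.27777778 = 0.10666667 m/s. Result: 0.10666667 m/s ≈ 0.1067 m/s (4 s.f.). Final answer: 0.1067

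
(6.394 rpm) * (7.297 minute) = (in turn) 46.66. Check: 1 rpm = 0.10471976 rad/s, so 6.394 rpm = 6.394 * 0.10471976 = 0.66957811 rad/s. 1 minute = 60 s, so 7.297 minute = 7.297 * 60 = 437.82 s. Combine: 0.66957811 rad/s * 437.82 s = 293.15469 rad. 1 turn = 6.2831853 rad, so 293.15469 rad = 293.15469 / 6.2831853 = 46.657018 turn ≈ 46.66 turn (4 s.f.).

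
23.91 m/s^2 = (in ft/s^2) 1 ft/s^2 = 0.3048 m/s^2, so 23.91 m/s^2 = 23.91 / 0.3048 = 78.444882 ft/s^2 ≈ 78.44 ft/s^2 (4 s.f.). Final answer: 78.44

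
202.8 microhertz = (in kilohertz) 1 microhertz = 1e-06 Hz, so 202.8 microhertz = 202.8 * 1e-06 = 0.0002028 Hz. 1 kilohertz = 1000 Hz, so 0.0002028 Hz = 0.0002028 / 1000 = 2.028e-07 kilohertz. Final answer: 2.028e-07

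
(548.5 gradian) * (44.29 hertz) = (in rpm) 3644. Check: 1 gradian = 0.015707963 rad, so 548.5 gradian = 548.5 * 0.015707963 = 8.6158179 rad. 44.29 hertz = 44.29 Hz. Combine: 8.6158179 rad * 44.29 Hz = 381.59457 rad/s. 1 rpm = 0.10471976 rad/s, so 381.59457 rad/s = 381.59457 / 0.10471976 = 3643.9598 rpm ≈ 3644 rpm (4 s.f.).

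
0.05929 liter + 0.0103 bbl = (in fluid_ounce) 57.38. Check: 1 liter = 0.001 m^3, so 0.05929 liter = 0.05929 * 0.001 = 5.929e-05 m^3. 1 bbl = 0.15898729 m^3, so 0.0103 bbl = 0.0103 * 0.15898729 = 0.0016375691 m^3. Sum: 5.929e-05 + 0.0016375691 = 0.0016968591 m^3. 1 fluid_ounce = 2.957353e-05 m^3, so 0.0016968591 m^3 = 0.0016968591 / 2.957353e-05 = 57.377633 fluid_ounce ≈ 57.38 fluid_ounce (4 s.f.).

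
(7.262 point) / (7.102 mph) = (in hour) 1 point = 0.00035277778 m, so 7.262 point = 7.262 * 0.00035277778 = 0.0025618722 m. 1 mph = 0.44704 m/s, so 7.102 mph = 7.102 * 0.44704 = 3.1748781 m/s. Combine: 0.0025618722 m / 3.1748781 m/s = 0.00080691987 s. 1 hour = 3600 s, so 0.00080691987 s = 0.00080691987 / 3600 = 2.2414441e-07 hour ≈ 2.241e-07 hour (4 s.f.). Final answer: 2.241e-07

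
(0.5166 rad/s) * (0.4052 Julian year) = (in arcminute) 0.5166 rad/s is already in rad/s. 1 Julian year = 31557600 s, so 0.4052 Julian year = 0.4052 * 31557600 = 12787140 s. Combine: 0.5166 rad/s * 12787140 s = 6605836.3 rad. 1 arcminute = 0.00029088821 rad, so 6605836.3 rad = 6605836.3 / 0.00029088821 = 2.2709192e+10 arcminute ≈ 2.271e+10 arcminute (4 s.f.). Final answer: 2.271e+10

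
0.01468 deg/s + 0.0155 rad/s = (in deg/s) 0.9028. Check: 1 deg/s = 0.017453293 rad/s, so 0.01468 deg/s = 0.01468 * 0.017453293 = 0.00025621433 rad/s. 0.0155 rad/s is already in rad/s. Sum: 0.00025621433 + 0.0155 = 0.015756214 rad/s. 1 deg/s = 0.017453293 rad/s, so 0.015756214 rad/s = 0.015756214 / 0.017453293 = 0.90276458 deg/s ≈ 0.9028 deg/s (4 s.f.).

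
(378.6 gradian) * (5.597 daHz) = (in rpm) 1 gradian = 0.015707963 rad, so 378.6 gradian = 378.6 * 0.015707963 = 5.9470349 rad. 1 daHz = 10 Hz, so 5.597 daHz = 5.597 * 10 = 55.97 Hz. Combine: 5.9470349 rad * 55.97 Hz = 332.85554 rad/s. 1 rpm = 0.10471976 rad/s, so 332.85554 rad/s = 332.85554 / 0.10471976 = 3178.5363 rpm ≈ 3179 rpm (4 s.f.). Final answer: 3179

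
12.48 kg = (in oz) 440.2. Check: 1 oz = 0.028349523 kg, so 12.48 kg = 12.48 / 0.028349523 = 440.21905 oz ≈ 440.2 oz (4 s.f.).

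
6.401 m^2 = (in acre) 1 acre = 4046.8564 m^2, so 6.401 m^2 = 6.401 / 4046.8564 = 0.0015817215 acre ≈ 0.001582 acre (4 s.f.). Final answer: 0.001582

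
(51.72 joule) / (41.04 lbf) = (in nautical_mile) 0.000153. Check: 51.72 joule = 51.72 J. 1 lbf = 4.4482216 N, so 41.04 lbf = 41.04 * 4.4482216 = 182.55502 N. Combine: 51.72 J / 182.55502 N = 0.28331186 m. 1 nautical_mile = 1852 m, so 0.28331186 m = 0.28331186 / 1852 = 0.00015297616 nautical_mile ≈ 0.000153 nautical_mile (4 s.f.).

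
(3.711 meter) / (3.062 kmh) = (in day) 3.711 meter = 3.711 m. 1 kmh = 0.27777778 m/s, so 3.062 kmh = 3.062 * 0.27777778 = 0.85055556 m/s. Combine: 3.711 m / 0.85055556 m/s = 4.3630307 s. 1 day = 86400 s, so 4.3630307 s = 4.3630307 / 86400 = 5.049804e-05 day ≈ 5.05e-05 day (4 s.f.). Final answer: 5.05e-05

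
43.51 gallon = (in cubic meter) 1 gallon = 0.0037854118 m^3, so 43.51 gallon = 43.51 * 0.0037854118 = 0.16470327 m^3. 0.16470327 m^3 = 0.16470327 cubic meter ≈ 0.1647 cubic meter (4 s.f.). Final answer: 0.1647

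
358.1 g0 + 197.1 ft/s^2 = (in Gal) 3.572e+05. Check: 1 g0 = 9.80665 m/s^2, so 358.1 g0 = 358.1 * 9.80665 = 3511.7614 m/s^2. 1 ft/s^2 = 0.3048 m/s^2, so 197.1 ft/s^2 = 197.1 * 0.3048 = 60.07608 m/s^2. Sum: 3511.7614 + 60.07608 = 3571.8374 m/s^2. 1 Gal = 0.01 m/s^2, so 3571.8374 m/s^2 = 3571.8374 / 0.01 = 357183.74 Gal ≈ 3.572e+05 Gal (4 s.f.).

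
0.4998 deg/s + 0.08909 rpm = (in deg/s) 1 deg/s = 0.017453293 rad/s, so 0.4998 deg/s = 0.4998 * 0.017453293 = 0.0087231556 rad/s. 1 rpm = 0.10471976 rad/s, so 0.08909 rpm = 0.08909 * 0.10471976 = 0.009329483 rad/s. Sum: 0.0087231556 + 0.009329483 = 0.018052639 rad/s. 1 deg/s = 0.017453293 rad/s, so 0.018052639 rad/s = 0.018052639 / 0.017453293 = 1.03434 deg/s ≈ 1.034 deg/s (4 s.f.). Final answer: 1.034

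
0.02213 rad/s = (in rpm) 1 rpm = 0.10471976 rad/s, so 0.02213 rad/s = 0.02213 / 0.10471976 = 0.21132593 rpm ≈ 0.2113 rpm (4 s.f.). Final answer: 0.2113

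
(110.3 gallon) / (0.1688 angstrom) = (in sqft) 2.662e+11. Check: 1 gallon = 0.0037854118 m^3, so 110.3 gallon = 110.3 * 0.0037854118 = 0.41753092 m^3. 1 angstrom = 1e-10 m, so 0.1688 angstrom = 0.1688 * 1e-10 = 1.688e-11 m. Combine: 0.41753092 m^3 / 1.688e-11 m = 2.4735244e+10 m^2. 1 sqft = 0.09290304 m^2, so 2.4735244e+10 m^2 = 2.4735244e+10 / 0.09290304 = 2.6624795e+11 sqft ≈ 2.662e+11 sqft (4 s.f.).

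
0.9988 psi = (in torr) 51.65. Check: 1 psi = 6894.7573 Pa, so 0.9988 psi = 0.9988 * 6894.7573 = 6886.4836 Pa. 1 torr = 133.32237 Pa, so 6886.4836 Pa = 6886.4836 / 133.32237 = 51.652875 torr ≈ 51.65 torr (4 s.f.).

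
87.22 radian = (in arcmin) 87.22 radian = 87.22 rad. 1 arcmin = 0.00029088821 rad, so 87.22 rad = 87.22 / 0.00029088821 = 299840.27 arcmin ≈ 2.998e+05 arcmin (4 s.f.). Final answer: 2.998e+05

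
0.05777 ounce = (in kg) 0.001638. Check: 1 ounce = 0.028349523 kg, so 0.05777 ounce = 0.05777 * 0.028349523 = 0.001637752 kg. Result: 0.001637752 kg ≈ 0.001638 kg (4 s.f.).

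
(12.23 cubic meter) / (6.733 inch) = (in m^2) 12.23 cubic meter = 12.23 m^3. 1 inch = 0.0254 m, so 6.733 inch = 6.733 * 0.0254 = 0.1710182 m. Combine: 12.23 m^3 / 0.1710182 m = 71.512857 m^2. Result: 71.512857 m^2 ≈ 71.51 m^2 (4 s.f.). Final answer: 71.51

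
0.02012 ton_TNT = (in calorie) 1 ton_TNT = 4.184e+09 J, so 0.02012 ton_TNT = 0.02012 * 4.184e+09 = 84182080 J. 1 calorie = 4.184 J, so 84182080 J = 84182080 / 4.184 = 20120000 calorie ≈ 2.012e+07 calorie (4 s.f.). Final answer: 2.012e+07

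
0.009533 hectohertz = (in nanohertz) 1 hectohertz = 100 Hz, so 0.009533 hectohertz = 0.009533 * 100 = 0.9533 Hz. 1 nanohertz = 1e-09 Hz, so 0.9533 Hz = 0.9533 / 1e-09 = 9.533e+08 nanohertz. Final answer: 9.533e+08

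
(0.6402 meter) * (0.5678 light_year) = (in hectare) 0.6402 meter = 0.6402 m. 1 light_year = 9.4607305e+15 m, so 0.5678 light_year = 0.5678 * 9.4607305e+15 = 5.3718028e+15 m. Combine: 0.6402 m * 5.3718028e+15 m = 3.4390281e+15 m^2. 1 hectare = 10000 m^2, so 3.4390281e+15 m^2 = 3.4390281e+15 / 10000 = 3.4390281e+11 hectare ≈ 3.439e+11 hectare (4 s.f.). Final answer: 3.439e+11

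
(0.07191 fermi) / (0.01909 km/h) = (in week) 1 fermi = 1e-15 m, so 0.07191 fermi = 0.07191 * 1e-15 = 7.191e-17 m. 1 km/h = 0.27777778 m/s, so 0.01909 km/h = 0.01909 * 0.27777778 = 0.0053027778 m/s. Combine: 7.191e-17 m / 0.0053027778 m/s = 1.3560817e-14 s. 1 week = 604800 s, so 1.3560817e-14 s = 1.3560817e-14 / 604800 = 2.2421986e-20 week ≈ 2.242e-20 week (4 s.f.). Final answer: 2.242e-20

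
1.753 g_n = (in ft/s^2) 56.4. Check: 1 g_n = 9.80665 m/s^2, so 1.753 g_n = 1.753 * 9.80665 = 17.191057 m/s^2. 1 ft/s^2 = 0.3048 m/s^2, so 17.191057 m/s^2 = 17.191057 / 0.3048 = 56.401107 ft/s^2 ≈ 56.4 ft/s^2 (4 s.f.).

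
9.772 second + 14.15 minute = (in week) 0.00142. Check: 9.772 second = 9.772 s. 1 minute = 60 s, so 14.15 minute = 14.15 * 60 = 849 s. Sum: 9.772 + 849 = 858.772 s. 1 week = 604800 s, so 858.772 s = 858.772 / 604800 = 0.0014199272 week ≈ 0.00142 week (4 s.f.).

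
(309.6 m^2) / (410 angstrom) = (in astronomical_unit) 0.05048. Check: 309.6 m^2 is already in m^2. 1 angstrom = 1e-10 m, so 410 angstrom = 410 * 1e-10 = 4.1e-08 m. Combine: 309.6 m^2 / 4.1e-08 m = 7.5512195e+09 m. 1 astronomical_unit = 1.4959787e+11 m, so 7.5512195e+09 m = 7.5512195e+09 / 1.4959787e+11 = 0.050476785 astronomical_unit ≈ 0.05048 astronomical_unit (4 s.f.).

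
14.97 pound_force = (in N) 1 pound_force = 4.4482216 N, so 14.97 pound_force = 14.97 * 4.4482216 = 66.589878 N. Result: 66.589878 N ≈ 66.59 N (4 s.f.). Final answer: 66.59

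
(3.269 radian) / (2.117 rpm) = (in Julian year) 4.673e-07. Check: 3.269 radian = 3.269 rad. 1 rpm = 0.10471976 rad/s, so 2.117 rpm = 2.117 * 0.10471976 = 0.22169172 rad/s. Combine: 3.269 rad / 0.22169172 rad/s = 14.745702 s. 1 Julian year = 31557600 s, so 14.745702 s = 14.745702 / 31557600 = 4.6726309e-07 Julian year ≈ 4.673e-07 Julian year (4 s.f.).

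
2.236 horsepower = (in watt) 1667. Check: 1 horsepower = 745.69987 W, so 2.236 horsepower = 2.236 * 745.69987 = 1667.3849 W. 1667.3849 W = 1667.3849 watt ≈ 1667 watt (4 s.f.).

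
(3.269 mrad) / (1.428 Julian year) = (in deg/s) 4.156e-09. Check: 1 mrad = 0.001 rad, so 3.269 mrad = 3.269 * 0.001 = 0.003269 rad. 1 Julian year = 31557600 s, so 1.428 Julian year = 1.428 * 31557600 = 45064253 s. Combine: 0.003269 rad / 45064253 s = 7.2540868e-11 rad/s. 1 deg/s = 0.017453293 rad/s, so 7.2540868e-11 rad/s = 7.2540868e-11 / 0.017453293 = 4.1562856e-09 deg/s ≈ 4.156e-09 deg/s (4 s.f.).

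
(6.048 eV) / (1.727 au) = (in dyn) 3.751e-25. Check: 1 eV = 1.6021766e-19 J, so 6.048 eV = 6.048 * 1.6021766e-19 = 9.6899643e-19 J. 1 au = 1.4959787e+11 m, so 1.727 au = 1.727 * 1.4959787e+11 = 2.5835552e+11 m. Combine: 9.6899643e-19 J / 2.5835552e+11 m = 3.7506318e-30 N. 1 dyn = 1e-05 N, so 3.7506318e-30 N = 3.7506318e-30 / 1e-05 = 3.7506318e-25 dyn ≈ 3.751e-25 dyn (4 s.f.).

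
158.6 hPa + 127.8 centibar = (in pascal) 1 hPa = 100 Pa, so 158.6 hPa = 158.6 * 100 = 15860 Pa. 1 centibar = 1000 Pa, so 127.8 centibar = 127.8 * 1000 = 127800 Pa. Sum: 15860 + 127800 = 143660 Pa. 143660 Pa = 143660 pascal ≈ 1.437e+05 pascal (4 s.f.). Final answer: 1.437e+05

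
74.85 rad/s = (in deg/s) 4289. Check: 1 deg/s = 0.017453293 rad/s, so 74.85 rad/s = 74.85 / 0.017453293 = 4288.5891 deg/s ≈ 4289 deg/s (4 s.f.).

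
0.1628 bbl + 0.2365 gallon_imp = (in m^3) 0.02696. Check: 1 bbl = 0.15898729 m^3, so 0.1628 bbl = 0.1628 * 0.15898729 = 0.025883132 m^3. 1 gallon_imp = 0.00454609 m^3, so 0.2365 gallon_imp = 0.2365 * 0.00454609 = 0.0010751503 m^3. Sum: 0.025883132 + 0.0010751503 = 0.026958282 m^3. Result: 0.026958282 m^3 ≈ 0.02696 m^3 (4 s.f.).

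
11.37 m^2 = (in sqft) 1 sqft = 0.09290304 m^2, so 11.37 m^2 = 11.37 / 0.09290304 = 122.38566 sqft ≈ 122.4 sqft (4 s.f.). Final answer: 122.4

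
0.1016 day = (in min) 146.3. Check: 1 day = 86400 s, so 0.1016 day = 0.1016 * 86400 = 8778.24 s. 1 min = 60 s, so 8778.24 s = 8778.24 / 60 = 146.304 min ≈ 146.3 min (4 s.f.).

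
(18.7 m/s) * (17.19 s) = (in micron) 3.215e+08. Check: 18.7 m/s is already in m/s. 17.19 s is already in s. Combine: 18.7 m/s * 17.19 s = 321.453 m. 1 micron = 1e-06 m, so 321.453 m = 321.453 / 1e-06 = 3.21453e+08 micron ≈ 3.215e+08 micron (4 s.f.).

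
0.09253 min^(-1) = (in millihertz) 1 min^(-1) = 0.016666667 Hz, so 0.09253 min^(-1) = 0.09253 * 0.016666667 = 0.0015421667 Hz. 1 millihertz = 0.001 Hz, so 0.0015421667 Hz = 0.0015421667 / 0.001 = 1.5421667 millihertz ≈ 1.542 millihertz (4 s.f.). Final answer: 1.542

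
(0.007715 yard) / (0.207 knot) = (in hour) 1 yard = 0.9144 m, so 0.007715 yard = 0.007715 * 0.9144 = 0.007054596 m. 1 knot = 0.51444444 m/s, so 0.207 knot = 0.207 * 0.51444444 = 0.10649 m/s. Combine: 0.007054596 m / 0.10649 m/s = 0.066246558 s. 1 hour = 3600 s, so 0.066246558 s = 0.066246558 / 3600 = 1.8401822e-05 hour ≈ 1.84e-05 hour (4 s.f.). Final answer: 1.84e-05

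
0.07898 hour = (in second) 284.3. Check: 1 hour = 3600 s, so 0.07898 hour = 0.07898 * 3600 = 284.328 s. 284.328 s = 284.328 second ≈ 284.3 second (4 s.f.).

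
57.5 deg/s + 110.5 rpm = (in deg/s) 1 deg/s = 0.017453293 rad/s, so 57.5 deg/s = 57.5 * 0.017453293 = 1.0035643 rad/s. 1 rpm = 0.10471976 rad/s, so 110.5 rpm = 110.5 * 0.10471976 = 11.571533 rad/s. Sum: 1.0035643 + 11.571533 = 12.575097 rad/s. 1 deg/s = 0.017453293 rad/s, so 12.575097 rad/s = 12.575097 / 0.017453293 = 720.5 deg/s. Final answer: 720.5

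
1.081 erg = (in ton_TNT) 2.584e-17. Check: 1 erg = 1e-07 J, so 1.081 erg = 1.081 * 1e-07 = 1.081e-07 J. 1 ton_TNT = 4.184e+09 J, so 1.081e-07 J = 1.081e-07 / 4.184e+09 = 2.583652e-17 ton_TNT ≈ 2.584e-17 ton_TNT (4 s.f.).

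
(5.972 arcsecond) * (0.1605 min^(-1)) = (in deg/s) 4.438e-06. Check: 1 arcsecond = 4.8481368e-06 rad, so 5.972 arcsecond = 5.972 * 4.8481368e-06 = 2.8953073e-05 rad. 1 min^(-1) = 0.016666667 Hz, so 0.1605 min^(-1) = 0.1605 * 0.016666667 = 0.002675 Hz. Combine: 2.8953073e-05 rad * 0.002675 Hz = 7.744947e-08 rad/s. 1 deg/s = 0.017453293 rad/s, so 7.744947e-08 rad/s = 7.744947e-08 / 0.017453293 = 4.4375278e-06 deg/s ≈ 4.438e-06 deg/s (4 s.f.).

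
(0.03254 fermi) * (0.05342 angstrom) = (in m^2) 1 fermi = 1e-15 m, so 0.03254 fermi = 0.03254 * 1e-15 = 3.254e-17 m. 1 angstrom = 1e-10 m, so 0.05342 angstrom = 0.05342 * 1e-10 = 5.342e-12 m. Combine: 3.254e-17 m * 5.342e-12 m = 1.7382868e-28 m^2. Result: 1.7382868e-28 m^2 ≈ 1.738e-28 m^2 (4 s.f.). Final answer: 1.738e-28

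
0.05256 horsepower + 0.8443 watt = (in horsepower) 0.05369. Check: 1 horsepower = 745.69987 W, so 0.05256 horsepower = 0.05256 * 745.69987 = 39.193985 W. 0.8443 watt = 0.8443 W. Sum: 39.193985 + 0.8443 = 40.038285 W. 1 horsepower = 745.69987 W, so 40.038285 W = 40.038285 / 745.69987 = 0.053692225 horsepower ≈ 0.05369 horsepower (4 s.f.).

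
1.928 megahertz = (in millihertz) 1.928e+09. Check: 1 megahertz = 1000000 Hz, so 1.928 megahertz = 1.928 * 1000000 = 1928000 Hz. 1 millihertz = 0.001 Hz, so 1928000 Hz = 1928000 / 0.001 = 1.928e+09 millihertz.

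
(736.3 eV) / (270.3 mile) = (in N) 1 eV = 1.6021766e-19 J, so 736.3 eV = 736.3 * 1.6021766e-19 = 1.1796827e-16 J. 1 mile = 1609.344 m, so 270.3 mile = 270.3 * 1609.344 = 435005.68 m. Combine: 1.1796827e-16 J / 435005.68 m = 2.7118787e-22 N. Result: 2.7118787e-22 N ≈ 2.712e-22 N (4 s.f.). Final answer: 2.712e-22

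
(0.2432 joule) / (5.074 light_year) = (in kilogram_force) 5.166e-19. Check: 0.2432 joule = 0.2432 J. 1 light_year = 9.4607305e+15 m, so 5.074 light_year = 5.074 * 9.4607305e+15 = 4.8003746e+16 m. Combine: 0.2432 J / 4.8003746e+16 m = 5.0662712e-18 N. 1 kilogram_force = 9.80665 N, so 5.0662712e-18 N = 5.0662712e-18 / 9.80665 = 5.1661589e-19 kilogram_force ≈ 5.166e-19 kilogram_force (4 s.f.).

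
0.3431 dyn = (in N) 3.431e-06. Check: 1 dyn = 1e-05 N, so 0.3431 dyn = 0.3431 * 1e-05 = 3.431e-06 N. Result: 3.431e-06 N.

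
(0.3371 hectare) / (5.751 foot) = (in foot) 6309. Check: 1 hectare = 10000 m^2, so 0.3371 hectare = 0.3371 * 10000 = 3371 m^2. 1 foot = 0.3048 m, so 5.751 foot = 5.751 * 0.3048 = 1.7529048 m. Combine: 3371 m^2 / 1.7529048 m = 1923.0936 m. 1 foot = 0.3048 m, so 1923.0936 m = 1923.0936 / 0.3048 = 6309.3622 foot ≈ 6309 foot (4 s.f.).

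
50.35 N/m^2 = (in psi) 50.35 N/m^2 = 50.35 Pa. 1 psi = 6894.7573 Pa, so 50.35 Pa = 50.35 / 6894.7573 = 0.0073026501 psi ≈ 0.007303 psi (4 s.f.). Final answer: 0.007303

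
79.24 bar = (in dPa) 7.924e+07. Check: 1 bar = 100000 Pa, so 79.24 bar = 79.24 * 100000 = 7924000 Pa. 1 dPa = 0.1 Pa, so 7924000 Pa = 7924000 / 0.1 = 79240000 dPa ≈ 7.924e+07 dPa (4 s.f.).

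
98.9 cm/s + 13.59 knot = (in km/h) 28.73. Check: 1 cm/s = 0.01 m/s, so 98.9 cm/s = 98.9 * 0.01 = 0.989 m/s. 1 knot = 0.51444444 m/s, so 13.59 knot = 13.59 * 0.51444444 = 6.9913 m/s. Sum: 0.989 + 6.9913 = 7.9803 m/s. 1 km/h = 0.27777778 m/s, so 7.9803 m/s = 7.9803 / 0.27777778 = 28.72908 km/h ≈ 28.73 km/h (4 s.f.).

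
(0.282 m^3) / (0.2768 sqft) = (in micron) 1.097e+07. Check: 0.282 m^3 is already in m^3. 1 sqft = 0.09290304 m^2, so 0.2768 sqft = 0.2768 * 0.09290304 = 0.025715561 m^2. Combine: 0.282 m^3 / 0.025715561 m^2 = 10.966123 m. 1 micron = 1e-06 m, so 10.966123 m = 10.966123 / 1e-06 = 10966123 micron ≈ 1.097e+07 micron (4 s.f.).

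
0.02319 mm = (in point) 1 mm = 0.001 m, so 0.02319 mm = 0.02319 * 0.001 = 2.319e-05 m. 1 point = 0.00035277778 m, so 2.319e-05 m = 2.319e-05 / 0.00035277778 = 0.065735433 point ≈ 0.06574 point (4 s.f.). Final answer: 0.06574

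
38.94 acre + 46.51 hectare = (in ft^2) 6.703e+06. Check: 1 acre = 4046.8564 m^2, so 38.94 acre = 38.94 * 4046.8564 = 157584.59 m^2. 1 hectare = 10000 m^2, so 46.51 hectare = 46.51 * 10000 = 465100 m^2. Sum: 157584.59 + 465100 = 622684.59 m^2. 1 ft^2 = 0.09290304 m^2, so 622684.59 m^2 = 622684.59 / 0.09290304 = 6702521.1 ft^2 ≈ 6.703e+06 ft^2 (4 s.f.).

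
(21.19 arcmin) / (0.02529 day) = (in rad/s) 2.821e-06. Check: 1 arcmin = 0.00029088821 rad, so 21.19 arcmin = 21.19 * 0.00029088821 = 0.0061639211 rad. 1 day = 86400 s, so 0.02529 day = 0.02529 * 86400 = 2185.056 s. Combine: 0.0061639211 rad / 2185.056 s = 2.8209442e-06 rad/s. Result: 2.8209442e-06 rad/s ≈ 2.821e-06 rad/s (4 s.f.).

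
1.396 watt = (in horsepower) 0.001872. Check: 1.396 watt = 1.396 W. 1 horsepower = 745.69987 W, so 1.396 W = 1.396 / 745.69987 = 0.0018720668 horsepower ≈ 0.001872 horsepower (4 s.f.).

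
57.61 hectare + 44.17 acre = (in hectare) 75.48. Check: 1 hectare = 10000 m^2, so 57.61 hectare = 57.61 * 10000 = 576100 m^2. 1 acre = 4046.8564 m^2, so 44.17 acre = 44.17 * 4046.8564 = 178749.65 m^2. Sum: 576100 + 178749.65 = 754849.65 m^2. 1 hectare = 10000 m^2, so 754849.65 m^2 = 754849.65 / 10000 = 75.484965 hectare ≈ 75.48 hectare (4 s.f.).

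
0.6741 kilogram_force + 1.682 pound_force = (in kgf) 1.437. Check: 1 kilogram_force = 9.80665 N, so 0.6741 kilogram_force = 0.6741 * 9.80665 = 6.6106628 N. 1 pound_force = 4.4482216 N, so 1.682 pound_force = 1.682 * 4.4482216 = 7.4819088 N. Sum: 6.6106628 + 7.4819088 = 14.092572 N. 1 kgf = 9.80665 N, so 14.092572 N = 14.092572 / 9.80665 = 1.4370424 kgf ≈ 1.437 kgf (4 s.f.).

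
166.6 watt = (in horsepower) 0.2234. Check: 166.6 watt = 166.6 W. 1 horsepower = 745.69987 W, so 166.6 W = 166.6 / 745.69987 = 0.22341428 horsepower ≈ 0.2234 horsepower (4 s.f.).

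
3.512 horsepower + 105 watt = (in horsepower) 1 horsepower = 745.69987 W, so 3.512 horsepower = 3.512 * 745.69987 = 2618.8979 W. 105 watt = 105 W. Sum: 2618.8979 + 105 = 2723.8979 W. 1 horsepower = 745.69987 W, so 2723.8979 W = 2723.8979 / 745.69987 = 3.6528073 horsepower ≈ 3.653 horsepower (4 s.f.). Final answer: 3.653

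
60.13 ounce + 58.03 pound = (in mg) 2.803e+07. Check: 1 ounce = 0.028349523 kg, so 60.13 ounce = 60.13 * 0.028349523 = 1.7046568 kg. 1 pound = 0.45359237 kg, so 58.03 pound = 58.03 * 0.45359237 = 26.321965 kg. Sum: 1.7046568 + 26.321965 = 28.026622 kg. 1 mg = 1e-06 kg, so 28.026622 kg = 28.026622 / 1e-06 = 28026622 mg ≈ 2.803e+07 mg (4 s.f.).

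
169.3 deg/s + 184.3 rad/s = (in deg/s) 1.073e+04. Check: 1 deg/s = 0.017453293 rad/s, so 169.3 deg/s = 169.3 * 0.017453293 = 2.9548424 rad/s. 184.3 rad/s is already in rad/s. Sum: 2.9548424 + 184.3 = 187.25484 rad/s. 1 deg/s = 0.017453293 rad/s, so 187.25484 rad/s = 187.25484 / 0.017453293 = 10728.912 deg/s ≈ 1.073e+04 deg/s (4 s.f.).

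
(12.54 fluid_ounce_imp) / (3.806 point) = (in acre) 1 fluid_ounce_imp = 2.8413063e-05 m^3, so 12.54 fluid_ounce_imp = 12.54 * 2.8413063e-05 = 0.0003562998 m^3. 1 point = 0.00035277778 m, so 3.806 point = 3.806 * 0.00035277778 = 0.0013426722 m. Combine: 0.0003562998 m^3 / 0.0013426722 m = 0.26536618 m^2. 1 acre = 4046.8564 m^2, so 0.26536618 m^2 = 0.26536618 / 4046.8564 = 6.5573412e-05 acre ≈ 6.557e-05 acre (4 s.f.). Final answer: 6.557e-05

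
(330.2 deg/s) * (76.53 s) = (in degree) 1 deg/s = 0.017453293 rad/s, so 330.2 deg/s = 330.2 * 0.017453293 = 5.7630772 rad/s. 76.53 s is already in s. Combine: 5.7630772 rad/s * 76.53 s = 441.0483 rad. 1 degree = 0.017453293 rad, so 441.0483 rad = 441.0483 / 0.017453293 = 25270.206 degree ≈ 2.527e+04 degree (4 s.f.). Final answer: 2.527e+04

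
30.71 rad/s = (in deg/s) 1760. Check: 1 deg/s = 0.017453293 rad/s, so 30.71 rad/s = 30.71 / 0.017453293 = 1759.5534 deg/s ≈ 1760 deg/s (4 s.f.).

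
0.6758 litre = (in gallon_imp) 1 litre = 0.001 m^3, so 0.6758 litre = 0.6758 * 0.001 = 0.0006758 m^3. 1 gallon_imp = 0.00454609 m^3, so 0.0006758 m^3 = 0.0006758 / 0.00454609 = 0.14865522 gallon_imp ≈ 0.1487 gallon_imp (4 s.f.). Final answer: 0.1487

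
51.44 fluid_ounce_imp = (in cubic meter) 1 fluid_ounce_imp = 2.8413063e-05 m^3, so 51.44 fluid_ounce_imp = 51.44 * 2.8413063e-05 = 0.0014615679 m^3. 0.0014615679 m^3 = 0.0014615679 cubic meter ≈ 0.001462 cubic meter (4 s.f.). Final answer: 0.001462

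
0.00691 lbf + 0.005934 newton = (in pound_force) 0.008244. Check: 1 lbf = 4.4482216 N, so 0.00691 lbf = 0.00691 * 4.4482216 = 0.030737211 N. 0.005934 newton = 0.005934 N. Sum: 0.030737211 + 0.005934 = 0.036671211 N. 1 pound_force = 4.4482216 N, so 0.036671211 N = 0.036671211 / 4.4482216 = 0.0082440163 pound_force ≈ 0.008244 pound_force (4 s.f.).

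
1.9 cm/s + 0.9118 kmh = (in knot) 1 cm/s = 0.01 m/s, so 1.9 cm/s = 1.9 * 0.01 = 0.019 m/s. 1 kmh = 0.27777778 m/s, so 0.9118 kmh = 0.9118 * 0.27777778 = 0.25327778 m/s. Sum: 0.019 + 0.25327778 = 0.27227778 m/s. 1 knot = 0.51444444 m/s, so 0.27227778 m/s = 0.27227778 / 0.51444444 = 0.52926566 knot ≈ 0.5293 knot (4 s.f.). Final answer: 0.5293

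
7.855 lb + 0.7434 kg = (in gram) 1 lb = 0.45359237 kg, so 7.855 lb = 7.855 * 0.45359237 = 3.5629681 kg. 0.7434 kg is already in kg. Sum: 3.5629681 + 0.7434 = 4.3063681 kg. 1 gram = 0.001 kg, so 4.3063681 kg = 4.3063681 / 0.001 = 4306.3681 gram ≈ 4306 gram (4 s.f.). Final answer: 4306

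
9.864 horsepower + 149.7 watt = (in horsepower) 10.06. Check: 1 horsepower = 745.69987 W, so 9.864 horsepower = 9.864 * 745.69987 = 7355.5835 W. 149.7 watt = 149.7 W. Sum: 7355.5835 + 149.7 = 7505.2835 W. 1 horsepower = 745.69987 W, so 7505.2835 W = 7505.2835 / 745.69987 = 10.064751 horsepower ≈ 10.06 horsepower (4 s.f.).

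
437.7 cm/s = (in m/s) 1 cm/s = 0.01 m/s, so 437.7 cm/s = 437.7 * 0.01 = 4.377 m/s. Result: 4.377 m/s. Final answer: 4.377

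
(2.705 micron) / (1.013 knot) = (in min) 1 micron = 1e-06 m, so 2.705 micron = 2.705 * 1e-06 = 2.705e-06 m. 1 knot = 0.51444444 m/s, so 1.013 knot = 1.013 * 0.51444444 = 0.52113222 m/s. Combine: 2.705e-06 m / 0.52113222 m/s = 5.1906213e-06 s. 1 min = 60 s, so 5.1906213e-06 s = 5.1906213e-06 / 60 = 8.6510355e-08 min ≈ 8.651e-08 min (4 s.f.). Final answer: 8.651e-08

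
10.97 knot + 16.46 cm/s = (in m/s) 5.808. Check: 1 knot = 0.51444444 m/s, so 10.97 knot = 10.97 * 0.51444444 = 5.6434556 m/s. 1 cm/s = 0.01 m/s, so 16.46 cm/s = 16.46 * 0.01 = 0.1646 m/s. Sum: 5.6434556 + 0.1646 = 5.8080556 m/s. Result: 5.8080556 m/s ≈ 5.808 m/s (4 s.f.).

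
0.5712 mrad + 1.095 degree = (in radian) 1 mrad = 0.001 rad, so 0.5712 mrad = 0.5712 * 0.001 = 0.0005712 rad. 1 degree = 0.017453293 rad, so 1.095 degree = 1.095 * 0.017453293 = 0.019111355 rad. Sum: 0.0005712 + 0.019111355 = 0.019682555 rad. 0.019682555 rad = 0.019682555 radian ≈ 0.01968 radian (4 s.f.). Final answer: 0.01968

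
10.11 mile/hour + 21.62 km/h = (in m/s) 1 mile/hour = 0.44704 m/s, so 10.11 mile/hour = 10.11 * 0.44704 = 4.5195744 m/s. 1 km/h = 0.27777778 m/s, so 21.62 km/h = 21.62 * 0.27777778 = 6.0055556 m/s. Sum: 4.5195744 + 6.0055556 = 10.52513 m/s. Result: 10.52513 m/s ≈ 10.53 m/s (4 s.f.). Final answer: 10.53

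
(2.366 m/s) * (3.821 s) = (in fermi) 2.366 m/s is already in m/s. 3.821 s is already in s. Combine: 2.366 m/s * 3.821 s = 9.040486 m. 1 fermi = 1e-15 m, so 9.040486 m = 9.040486 / 1e-15 = 9.040486e+15 fermi ≈ 9.04e+15 fermi (4 s.f.). Final answer: 9.04e+15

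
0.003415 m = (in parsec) 1.107e-19. Check: 1 parsec = 3.0856776e+16 m, so 0.003415 m = 0.003415 / 3.0856776e+16 = 1.1067261e-19 parsec ≈ 1.107e-19 parsec (4 s.f.).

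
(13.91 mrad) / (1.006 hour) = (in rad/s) 3.841e-06. Check: 1 mrad = 0.001 rad, so 13.91 mrad = 13.91 * 0.001 = 0.01391 rad. 1 hour = 3600 s, so 1.006 hour = 1.006 * 3600 = 3621.6 s. Combine: 0.01391 rad / 3621.6 s = 3.8408438e-06 rad/s. Result: 3.8408438e-06 rad/s ≈ 3.841e-06 rad/s (4 s.f.).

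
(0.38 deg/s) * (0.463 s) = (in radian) 0.003071. Check: 1 deg/s = 0.017453293 rad/s, so 0.38 deg/s = 0.38 * 0.017453293 = 0.0066322512 rad/s. 0.463 s is already in s. Combine: 0.0066322512 rad/s * 0.463 s = 0.0030707323 rad. 0.0030707323 rad = 0.0030707323 radian ≈ 0.003071 radian (4 s.f.).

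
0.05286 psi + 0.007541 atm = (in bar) 1 psi = 6894.7573 Pa, so 0.05286 psi = 0.05286 * 6894.7573 = 364.45687 Pa. 1 atm = 101325 Pa, so 0.007541 atm = 0.007541 * 101325 = 764.09182 Pa. Sum: 364.45687 + 764.09182 = 1128.5487 Pa. 1 bar = 100000 Pa, so 1128.5487 Pa = 1128.5487 / 100000 = 0.011285487 bar ≈ 0.01129 bar (4 s.f.). Final answer: 0.01129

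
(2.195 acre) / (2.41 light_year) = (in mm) 1 acre = 4046.8564 m^2, so 2.195 acre = 2.195 * 4046.8564 = 8882.8498 m^2. 1 light_year = 9.4607305e+15 m, so 2.41 light_year = 2.41 * 9.4607305e+15 = 2.280036e+16 m. Combine: 8882.8498 m^2 / 2.280036e+16 m = 3.8959252e-13 m. 1 mm = 0.001 m, so 3.8959252e-13 m = 3.8959252e-13 / 0.001 = 3.8959252e-10 mm ≈ 3.896e-10 mm (4 s.f.). Final answer: 3.896e-10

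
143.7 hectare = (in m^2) 1.437e+06. Check: 1 hectare = 10000 m^2, so 143.7 hectare = 143.7 * 10000 = 1437000 m^2. Result: 1437000 m^2 ≈ 1.437e+06 m^2 (4 s.f.).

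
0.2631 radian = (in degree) 0.2631 radian = 0.2631 rad. 1 degree = 0.017453293 rad, so 0.2631 rad = 0.2631 / 0.017453293 = 15.07452 degree ≈ 15.07 degree (4 s.f.). Final answer: 15.07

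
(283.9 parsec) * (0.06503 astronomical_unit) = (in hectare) 8.522e+24. Check: 1 parsec = 3.0856776e+16 m, so 283.9 parsec = 283.9 * 3.0856776e+16 = 8.7602387e+18 m. 1 astronomical_unit = 1.4959787e+11 m, so 0.06503 astronomical_unit = 0.06503 * 1.4959787e+11 = 9.7283495e+09 m. Combine: 8.7602387e+18 m * 9.7283495e+09 m = 8.5222664e+28 m^2. 1 hectare = 10000 m^2, so 8.5222664e+28 m^2 = 8.5222664e+28 / 10000 = 8.5222664e+24 hectare ≈ 8.522e+24 hectare (4 s.f.).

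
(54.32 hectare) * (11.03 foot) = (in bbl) 1 hectare = 10000 m^2, so 54.32 hectare = 54.32 * 10000 = 543200 m^2. 1 foot = 0.3048 m, so 11.03 foot = 11.03 * 0.3048 = 3.361944 m. Combine: 543200 m^2 * 3.361944 m = 1826208 m^3. 1 bbl = 0.15898729 m^3, so 1826208 m^3 = 1826208 / 0.15898729 = 11486503 bbl ≈ 1.149e+07 bbl (4 s.f.). Final answer: 1.149e+07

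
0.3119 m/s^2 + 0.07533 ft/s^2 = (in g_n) 0.3119 m/s^2 is already in m/s^2. 1 ft/s^2 = 0.3048 m/s^2, so 0.07533 ft/s^2 = 0.07533 * 0.3048 = 0.022960584 m/s^2. Sum: 0.3119 + 0.022960584 = 0.33486058 m/s^2. 1 g_n = 9.80665 m/s^2, so 0.33486058 m/s^2 = 0.33486058 / 9.80665 = 0.034146277 g_n ≈ 0.03415 g_n (4 s.f.). Final answer: 0.03415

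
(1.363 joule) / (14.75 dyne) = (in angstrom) 1.363 joule = 1.363 J. 1 dyne = 1e-05 N, so 14.75 dyne = 14.75 * 1e-05 = 0.0001475 N. Combine: 1.363 J / 0.0001475 N = 9240.678 m. 1 angstrom = 1e-10 m, so 9240.678 m = 9240.678 / 1e-10 = 9.240678e+13 angstrom ≈ 9.241e+13 angstrom (4 s.f.). Final answer: 9.241e+13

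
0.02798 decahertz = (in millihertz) 279.8. Check: 1 decahertz = 10 Hz, so 0.02798 decahertz = 0.02798 * 10 = 0.2798 Hz. 1 millihertz = 0.001 Hz, so 0.2798 Hz = 0.2798 / 0.001 = 279.8 millihertz.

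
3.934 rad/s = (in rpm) 37.57. Check: 1 rpm = 0.10471976 rad/s, so 3.934 rad/s = 3.934 / 0.10471976 = 37.566933 rpm ≈ 37.57 rpm (4 s.f.).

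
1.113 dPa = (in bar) 1 dPa = 0.1 Pa, so 1.113 dPa = 1.113 * 0.1 = 0.1113 Pa. 1 bar = 100000 Pa, so 0.1113 Pa = 0.1113 / 100000 = 1.113e-06 bar. Final answer: 1.113e-06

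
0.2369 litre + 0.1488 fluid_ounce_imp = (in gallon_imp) 1 litre = 0.001 m^3, so 0.2369 litre = 0.2369 * 0.001 = 0.0002369 m^3. 1 fluid_ounce_imp = 2.8413063e-05 m^3, so 0.1488 fluid_ounce_imp = 0.1488 * 2.8413063e-05 = 4.2278637e-06 m^3. Sum: 0.0002369 + 4.2278637e-06 = 0.00024112786 m^3. 1 gallon_imp = 0.00454609 m^3, so 0.00024112786 m^3 = 0.00024112786 / 0.00454609 = 0.053040715 gallon_imp ≈ 0.05304 gallon_imp (4 s.f.). Final answer: 0.05304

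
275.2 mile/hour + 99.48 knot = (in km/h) 627.1. Check: 1 mile/hour = 0.44704 m/s, so 275.2 mile/hour = 275.2 * 0.44704 = 123.02541 m/s. 1 knot = 0.51444444 m/s, so 99.48 knot = 99.48 * 0.51444444 = 51.176933 m/s. Sum: 123.02541 + 51.176933 = 174.20234 m/s. 1 km/h = 0.27777778 m/s, so 174.20234 m/s = 174.20234 / 0.27777778 = 627.12843 km/h ≈ 627.1 km/h (4 s.f.).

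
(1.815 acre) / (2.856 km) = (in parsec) 1 acre = 4046.8564 m^2, so 1.815 acre = 1.815 * 4046.8564 = 7345.0444 m^2. 1 km = 1000 m, so 2.856 km = 2.856 * 1000 = 2856 m. Combine: 7345.0444 m^2 / 2856 m = 2.5717943 m. 1 parsec = 3.0856776e+16 m, so 2.5717943 m = 2.5717943 / 3.0856776e+16 = 8.3346176e-17 parsec ≈ 8.335e-17 parsec (4 s.f.). Final answer: 8.335e-17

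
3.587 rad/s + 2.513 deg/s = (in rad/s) 3.587 rad/s is already in rad/s. 1 deg/s = 0.017453293 rad/s, so 2.513 deg/s = 2.513 * 0.017453293 = 0.043860124 rad/s. Sum: 3.587 + 0.043860124 = 3.6308601 rad/s. Result: 3.6308601 rad/s ≈ 3.631 rad/s (4 s.f.). Final answer: 3.631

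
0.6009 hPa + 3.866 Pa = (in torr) 1 hPa = 100 Pa, so 0.6009 hPa = 0.6009 * 100 = 60.09 Pa. 3.866 Pa is already in Pa. Sum: 60.09 + 3.866 = 63.956 Pa. 1 torr = 133.32237 Pa, so 63.956 Pa = 63.956 / 133.32237 = 0.47970945 torr ≈ 0.4797 torr (4 s.f.). Final answer: 0.4797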